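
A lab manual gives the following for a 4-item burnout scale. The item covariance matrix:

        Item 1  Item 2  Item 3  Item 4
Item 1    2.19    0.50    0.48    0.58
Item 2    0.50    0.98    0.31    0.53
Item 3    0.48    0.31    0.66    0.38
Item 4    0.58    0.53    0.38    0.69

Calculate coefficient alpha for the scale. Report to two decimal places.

Σσᵢ² = 2.19 + 0.98 + 0.66 + 0.69 = 4.52
Sum of the distinct covariances = 2.78
Var(T) = 4.52 + 2 × 2.78 = 10.08
α = (k/(k−1))·(1 − Σσᵢ²/Var(T)) = (4/3)·(1 − 4.52/10.08) = 0.74

α = 0.74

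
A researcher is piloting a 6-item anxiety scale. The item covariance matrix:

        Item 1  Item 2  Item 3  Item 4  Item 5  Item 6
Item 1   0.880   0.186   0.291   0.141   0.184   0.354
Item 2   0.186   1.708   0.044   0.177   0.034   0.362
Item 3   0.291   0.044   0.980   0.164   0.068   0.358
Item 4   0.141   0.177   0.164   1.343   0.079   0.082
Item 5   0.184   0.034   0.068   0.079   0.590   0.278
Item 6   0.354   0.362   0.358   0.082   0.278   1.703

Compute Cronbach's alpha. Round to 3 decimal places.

α = 0.525

ΣVar(i) = 0.880 + 1.708 + 0.980 + 1.343 + 0.590 + 1.703 = 7.204
Sum of the distinct covariances = 2.802
total variance = 7.204 + 2 × 2.802 = 12.808
α = (k/(k−1))·(1 − ΣVar(i)/total variance) = (6/5)·(1 − 7.204/12.808) = 0.525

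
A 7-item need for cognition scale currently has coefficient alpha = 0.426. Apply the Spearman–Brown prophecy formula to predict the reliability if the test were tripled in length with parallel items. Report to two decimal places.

Length factor m = 3
α' = m·α / (1 + (m−1)·α)
   = 3 × 0.426 / (1 + (3 − 1) × 0.426)
   = 1.2780 / 1.8520 = 0.69

predicted reliability = 0.69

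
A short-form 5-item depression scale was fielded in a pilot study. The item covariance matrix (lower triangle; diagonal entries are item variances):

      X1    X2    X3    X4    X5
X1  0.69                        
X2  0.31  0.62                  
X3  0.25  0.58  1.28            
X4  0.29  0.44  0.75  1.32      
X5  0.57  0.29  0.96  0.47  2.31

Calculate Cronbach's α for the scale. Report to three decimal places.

sum of item variances = 0.69 + 0.62 + 1.28 + 1.32 + 2.31 = 6.22
Σ_{i<j} σ_ij = 4.91
total variance = 6.22 + 2 × 4.91 = 16.04
α = (k/(k−1))·(1 − sum of item variances/total variance) = (5/4)·(1 − 6.22/16.04) = 0.765

Cronbach's α = 0.765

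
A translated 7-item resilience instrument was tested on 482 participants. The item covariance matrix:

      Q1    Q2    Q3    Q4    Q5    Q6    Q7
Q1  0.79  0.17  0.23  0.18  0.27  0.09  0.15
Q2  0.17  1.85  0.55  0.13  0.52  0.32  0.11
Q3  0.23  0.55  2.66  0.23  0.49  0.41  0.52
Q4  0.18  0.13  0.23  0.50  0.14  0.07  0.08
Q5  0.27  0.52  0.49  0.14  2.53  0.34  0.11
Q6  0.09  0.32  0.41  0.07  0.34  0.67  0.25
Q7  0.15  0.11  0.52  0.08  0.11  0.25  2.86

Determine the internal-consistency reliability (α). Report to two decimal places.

Σσᵢ² = 0.79 + 1.85 + 2.66 + 0.50 + 2.53 + 0.67 + 2.86 = 11.86
Sum of off-diagonal covariances = 5.36
Var(T) = 11.86 + 2 × 5.36 = 22.58
α = (k/(k−1))·(1 − Σσᵢ²/Var(T)) = (7/6)·(1 − 11.86/22.58) = 0.55

α = 0.55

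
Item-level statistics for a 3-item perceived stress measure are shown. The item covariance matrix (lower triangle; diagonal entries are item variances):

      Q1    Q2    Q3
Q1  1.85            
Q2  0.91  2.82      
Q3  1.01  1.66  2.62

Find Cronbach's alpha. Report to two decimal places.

Cronbach's alpha = 0.74

Σσ²ᵢ = 1.85 + 2.82 + 2.62 = 7.29
Sum of the distinct covariances = 3.58
total variance = 7.29 + 2 × 3.58 = 14.45
α = (k/(k−1))·(1 − Σσ²ᵢ/total variance) = (3/2)·(1 − 7.29/14.45) = 0.74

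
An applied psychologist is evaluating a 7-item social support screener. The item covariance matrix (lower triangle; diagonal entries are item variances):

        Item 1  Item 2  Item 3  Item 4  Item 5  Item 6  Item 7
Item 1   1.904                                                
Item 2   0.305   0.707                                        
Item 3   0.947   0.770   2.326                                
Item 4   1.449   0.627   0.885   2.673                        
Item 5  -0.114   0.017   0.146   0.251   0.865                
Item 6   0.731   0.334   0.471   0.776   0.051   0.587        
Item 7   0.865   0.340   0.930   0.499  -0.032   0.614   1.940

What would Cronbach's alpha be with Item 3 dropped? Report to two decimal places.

Remaining items: Item 1, Item 2, Item 4, Item 5, Item 6, Item 7 (k = 6).
ΣVar(i) = 1.904 + 0.707 + 2.673 + 0.865 + 0.587 + 1.940 = 8.676
Var(T) = 8.676 + 2 × 6.713 = 22.102
α (item deleted) = (6/5)·(1 − 8.676/22.102) = 0.73

α = 0.73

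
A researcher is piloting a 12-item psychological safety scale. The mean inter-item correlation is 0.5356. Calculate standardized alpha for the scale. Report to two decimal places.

Standardized α = k·r̄ / (1 + (k−1)·r̄) = 12 × 0.5356 / (1 + 11 × 0.5356)
  = 6.4272 / 6.8916 = 0.93

α = 0.93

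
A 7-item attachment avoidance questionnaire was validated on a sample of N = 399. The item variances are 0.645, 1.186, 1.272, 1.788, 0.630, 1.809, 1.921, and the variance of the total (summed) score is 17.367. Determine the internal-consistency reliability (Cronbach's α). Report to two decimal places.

Σσᵢ² = 0.645 + 1.186 + 1.272 + 1.788 + 0.630 + 1.809 + 1.921 = 9.251
α = (k/(k−1))·(1 − Σσᵢ²/σ²_T) = (7/6)·(1 − 9.251/17.367) = 0.55

α = 0.55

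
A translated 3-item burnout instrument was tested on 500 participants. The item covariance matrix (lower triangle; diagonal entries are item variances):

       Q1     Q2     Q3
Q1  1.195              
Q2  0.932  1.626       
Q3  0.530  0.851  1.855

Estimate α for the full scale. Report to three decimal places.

α = 0.746

ΣVar(i) = 1.195 + 1.626 + 1.855 = 4.676
Sum of the distinct covariances = 2.313
σ²_total = 4.676 + 2 × 2.313 = 9.302
α = (k/(k−1))·(1 − ΣVar(i)/σ²_total) = (3/2)·(1 − 4.676/9.302) = 0.746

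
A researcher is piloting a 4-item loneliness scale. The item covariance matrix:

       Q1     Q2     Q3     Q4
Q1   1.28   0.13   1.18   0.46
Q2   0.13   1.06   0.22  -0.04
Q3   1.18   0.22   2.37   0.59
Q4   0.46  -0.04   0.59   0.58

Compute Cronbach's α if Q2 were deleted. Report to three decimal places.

Remaining items: Q1, Q3, Q4 (k = 3).
Σσ²ᵢ = 1.28 + 2.37 + 0.58 = 4.23
σ²_T = 4.23 + 2 × 2.23 = 8.69
α (item deleted) = (3/2)·(1 − 4.23/8.69) = 0.770

α = 0.770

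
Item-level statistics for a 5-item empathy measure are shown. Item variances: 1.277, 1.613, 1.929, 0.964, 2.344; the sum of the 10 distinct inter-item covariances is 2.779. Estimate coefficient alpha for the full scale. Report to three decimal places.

Σσ²ᵢ = 1.277 + 1.613 + 1.929 + 0.964 + 2.344 = 8.127
Sum of distinct covariances = 2.779
Var(T) = Σσ²ᵢ + 2·Σcov = 8.127 + 2 × 2.779 = 13.685
α = (5/4)·(1 − 8.127/13.685) = 0.508

α = 0.508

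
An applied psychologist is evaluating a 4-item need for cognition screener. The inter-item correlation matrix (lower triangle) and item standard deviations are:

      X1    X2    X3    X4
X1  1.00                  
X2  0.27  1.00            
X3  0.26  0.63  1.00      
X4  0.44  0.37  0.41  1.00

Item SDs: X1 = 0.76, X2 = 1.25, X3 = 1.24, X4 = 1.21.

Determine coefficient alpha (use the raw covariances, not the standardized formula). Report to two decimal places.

Σσ²ᵢ = 0.76² + 1.25² + 1.24² + 1.21² = 5.1418
Covariances σ_ij = r_ij · s_i · s_j:
  σ(X1,X2) = 0.27 × 0.76 × 1.25 = 0.2565
  σ(X1,X3) = 0.26 × 0.76 × 1.24 = 0.2450
  σ(X1,X4) = 0.44 × 0.76 × 1.21 = 0.4046
  σ(X2,X3) = 0.63 × 1.25 × 1.24 = 0.9765
  σ(X2,X4) = 0.37 × 1.25 × 1.21 = 0.5596
  σ(X3,X4) = 0.41 × 1.24 × 1.21 = 0.6152
σ²_T = Σσ²ᵢ + 2·Σσ_ij = 5.1418 + 2 × 3.0574 = 11.2566
α = (4/3)·(1 − 5.1418/11.2566) = 0.72

coefficient alpha = 0.72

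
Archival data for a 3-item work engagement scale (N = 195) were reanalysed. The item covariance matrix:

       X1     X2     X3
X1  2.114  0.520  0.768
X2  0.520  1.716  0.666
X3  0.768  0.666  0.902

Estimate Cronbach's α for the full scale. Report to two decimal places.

Cronbach's α = 0.68

Σσᵢ² = 2.114 + 1.716 + 0.902 = 4.732
Σ_{i<j} σ_ij = 1.954
σ²_total = 4.732 + 2 × 1.954 = 8.640
α = (k/(k−1))·(1 − Σσᵢ²/σ²_total) = (3/2)·(1 − 4.732/8.640) = 0.68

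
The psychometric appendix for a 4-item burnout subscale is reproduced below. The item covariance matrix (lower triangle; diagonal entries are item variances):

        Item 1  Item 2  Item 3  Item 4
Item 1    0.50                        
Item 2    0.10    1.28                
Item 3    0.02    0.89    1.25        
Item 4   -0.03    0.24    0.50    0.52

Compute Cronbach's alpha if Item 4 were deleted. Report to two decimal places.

Cronbach's alpha = 0.60

Remaining items: Item 1, Item 2, Item 3 (k = 3).
Σσᵢ² = 0.50 + 1.28 + 1.25 = 3.03
total variance = 3.03 + 2 × 1.01 = 5.05
α (item deleted) = (3/2)·(1 − 3.03/5.05) = 0.60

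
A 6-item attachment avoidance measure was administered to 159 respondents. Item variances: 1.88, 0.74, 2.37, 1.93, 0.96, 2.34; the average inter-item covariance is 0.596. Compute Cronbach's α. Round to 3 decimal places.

Cronbach's α = 0.764

Σσᵢ² = 1.88 + 0.74 + 2.37 + 1.93 + 0.96 + 2.34 = 10.22
Sum of the 15 distinct covariances = 15 × 0.596 = 8.940
σ²_T = Σσᵢ² + 2·Σcov = 10.22 + 2 × 8.940 = 28.100
α = (6/5)·(1 − 10.22/28.100) = 0.764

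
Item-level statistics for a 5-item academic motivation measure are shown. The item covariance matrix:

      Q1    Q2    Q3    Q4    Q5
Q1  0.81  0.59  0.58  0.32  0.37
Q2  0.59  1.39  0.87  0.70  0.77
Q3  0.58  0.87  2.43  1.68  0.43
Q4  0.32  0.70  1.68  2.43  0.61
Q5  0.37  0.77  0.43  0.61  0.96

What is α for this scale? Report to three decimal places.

α = 0.791

sum of item variances = 0.81 + 1.39 + 2.43 + 2.43 + 0.96 = 8.02
Sum of the distinct covariances = 6.92
σ²_total = 8.02 + 2 × 6.92 = 21.86
α = (k/(k−1))·(1 − sum of item variances/σ²_total) = (5/4)·(1 − 8.02/21.86) = 0.791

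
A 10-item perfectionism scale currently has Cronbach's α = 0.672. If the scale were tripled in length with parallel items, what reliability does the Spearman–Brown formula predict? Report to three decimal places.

Length factor m = 3
α' = m·α / (1 + (m−1)·α)
   = 3 × 0.672 / (1 + (3 − 1) × 0.672)
   = 2.0160 / 2.3440 = 0.860

predicted reliability = 0.860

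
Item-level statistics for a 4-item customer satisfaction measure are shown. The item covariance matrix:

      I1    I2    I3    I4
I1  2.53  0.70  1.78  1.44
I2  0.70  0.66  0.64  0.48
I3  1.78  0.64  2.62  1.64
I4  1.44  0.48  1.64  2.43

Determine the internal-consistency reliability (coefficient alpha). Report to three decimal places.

Σσ²ᵢ = 2.53 + 0.66 + 2.62 + 2.43 = 8.24
Sum of off-diagonal covariances = 6.68
σ²_total = 8.24 + 2 × 6.68 = 21.60
α = (k/(k−1))·(1 − Σσ²ᵢ/σ²_total) = (4/3)·(1 − 8.24/21.60) = 0.825

α = 0.825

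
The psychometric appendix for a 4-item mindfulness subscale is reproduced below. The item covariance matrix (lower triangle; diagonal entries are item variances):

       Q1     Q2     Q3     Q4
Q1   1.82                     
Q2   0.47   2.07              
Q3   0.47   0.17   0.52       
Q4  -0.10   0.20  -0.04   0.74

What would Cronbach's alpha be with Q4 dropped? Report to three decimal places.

Cronbach's alpha = 0.502

Remaining items: Q1, Q2, Q3 (k = 3).
Σσ²ᵢ = 1.82 + 2.07 + 0.52 = 4.41
total variance = 4.41 + 2 × 1.11 = 6.63
α (item deleted) = (3/2)·(1 − 4.41/6.63) = 0.502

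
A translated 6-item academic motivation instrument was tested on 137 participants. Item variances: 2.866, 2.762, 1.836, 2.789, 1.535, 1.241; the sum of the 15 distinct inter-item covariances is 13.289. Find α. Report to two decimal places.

sum of item variances = 2.866 + 2.762 + 1.836 + 2.789 + 1.535 + 1.241 = 13.029
Sum of distinct covariances = 13.289
total variance = sum of item variances + 2·Σcov = 13.029 + 2 × 13.289 = 39.607
α = (6/5)·(1 − 13.029/39.607) = 0.81

α = 0.81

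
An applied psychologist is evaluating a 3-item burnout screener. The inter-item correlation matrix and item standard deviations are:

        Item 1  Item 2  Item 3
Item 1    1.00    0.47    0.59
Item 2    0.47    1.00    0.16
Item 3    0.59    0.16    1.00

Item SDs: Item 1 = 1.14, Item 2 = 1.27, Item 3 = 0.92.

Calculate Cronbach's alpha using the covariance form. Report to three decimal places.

α = 0.662

Σσ²ᵢ = 1.14² + 1.27² + 0.92² = 3.7589
Covariances σ_ij = r_ij · s_i · s_j:
  σ(Item 1,Item 2) = 0.47 × 1.14 × 1.27 = 0.6805
  σ(Item 1,Item 3) = 0.59 × 1.14 × 0.92 = 0.6188
  σ(Item 2,Item 3) = 0.16 × 1.27 × 0.92 = 0.1869
σ²_T = Σσ²ᵢ + 2·Σσ_ij = 3.7589 + 2 × 1.4862 = 6.7313
α = (3/2)·(1 − 3.7589/6.7313) = 0.662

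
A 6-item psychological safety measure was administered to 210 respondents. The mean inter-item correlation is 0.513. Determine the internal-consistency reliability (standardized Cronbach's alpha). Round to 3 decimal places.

α = 0.863

Standardized α = k·r̄ / (1 + (k−1)·r̄) = 6 × 0.513 / (1 + 5 × 0.513)
  = 3.0780 / 3.5650 = 0.863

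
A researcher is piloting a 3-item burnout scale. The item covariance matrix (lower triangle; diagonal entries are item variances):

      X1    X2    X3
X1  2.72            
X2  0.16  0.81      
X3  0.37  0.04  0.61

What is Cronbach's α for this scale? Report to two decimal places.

Cronbach's α = 0.32

Σσ²ᵢ = 2.72 + 0.81 + 0.61 = 4.14
Σ_{i<j} σ_ij = 0.57
Var(T) = 4.14 + 2 × 0.57 = 5.28
α = (k/(k−1))·(1 − Σσ²ᵢ/Var(T)) = (3/2)·(1 − 4.14/5.28) = 0.32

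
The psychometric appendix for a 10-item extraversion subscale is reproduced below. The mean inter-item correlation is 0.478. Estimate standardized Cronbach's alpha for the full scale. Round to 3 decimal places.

α = 0.902

Standardized α = k·r̄ / (1 + (k−1)·r̄) = 10 × 0.478 / (1 + 9 × 0.478)
  = 4.7800 / 5.3020 = 0.902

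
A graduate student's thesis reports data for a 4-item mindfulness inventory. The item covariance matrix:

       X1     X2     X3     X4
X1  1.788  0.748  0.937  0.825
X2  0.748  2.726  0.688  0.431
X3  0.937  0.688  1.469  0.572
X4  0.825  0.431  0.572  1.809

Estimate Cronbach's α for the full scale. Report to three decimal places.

Cronbach's α = 0.692

ΣVar(i) = 1.788 + 2.726 + 1.469 + 1.809 = 7.792
Σ_{i<j} σ_ij = 4.201
σ²_total = 7.792 + 2 × 4.201 = 16.194
α = (k/(k−1))·(1 − ΣVar(i)/σ²_total) = (4/3)·(1 − 7.792/16.194) = 0.692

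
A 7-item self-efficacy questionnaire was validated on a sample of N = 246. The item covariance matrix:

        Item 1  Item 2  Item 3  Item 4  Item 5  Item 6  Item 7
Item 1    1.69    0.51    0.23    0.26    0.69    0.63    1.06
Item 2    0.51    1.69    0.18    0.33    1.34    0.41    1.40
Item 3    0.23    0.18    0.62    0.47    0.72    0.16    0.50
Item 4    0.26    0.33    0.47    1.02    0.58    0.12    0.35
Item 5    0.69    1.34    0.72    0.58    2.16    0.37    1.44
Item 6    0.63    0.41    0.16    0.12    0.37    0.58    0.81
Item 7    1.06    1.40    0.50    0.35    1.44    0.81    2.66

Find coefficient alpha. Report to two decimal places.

coefficient alpha = 0.82

sum of item variances = 1.69 + 1.69 + 0.62 + 1.02 + 2.16 + 0.58 + 2.66 = 10.42
Sum of off-diagonal covariances = 12.56
σ²_total = 10.42 + 2 × 12.56 = 35.54
α = (k/(k−1))·(1 − sum of item variances/σ²_total) = (7/6)·(1 − 10.42/35.54) = 0.82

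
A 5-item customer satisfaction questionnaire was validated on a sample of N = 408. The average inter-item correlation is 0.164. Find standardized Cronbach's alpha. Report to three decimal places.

α = 0.495

Standardized α = k·r̄ / (1 + (k−1)·r̄) = 5 × 0.164 / (1 + 4 × 0.164)
  = 0.8200 / 1.6560 = 0.495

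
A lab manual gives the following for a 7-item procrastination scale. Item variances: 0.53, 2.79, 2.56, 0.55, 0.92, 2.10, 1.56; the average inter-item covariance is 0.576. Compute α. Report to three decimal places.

Σσᵢ² = 0.53 + 2.79 + 2.56 + 0.55 + 0.92 + 2.10 + 1.56 = 11.01
Sum of the 21 distinct covariances = 21 × 0.576 = 12.096
σ²_T = Σσᵢ² + 2·Σcov = 11.01 + 2 × 12.096 = 35.202
α = (7/6)·(1 − 11.01/35.202) = 0.802

α = 0.802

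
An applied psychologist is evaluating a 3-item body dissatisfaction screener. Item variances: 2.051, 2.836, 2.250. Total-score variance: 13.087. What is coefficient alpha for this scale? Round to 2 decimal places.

α = 0.68

sum of item variances = 2.051 + 2.836 + 2.250 = 7.137
α = (k/(k−1))·(1 − sum of item variances/σ²_T) = (3/2)·(1 − 7.137/13.087) = 0.68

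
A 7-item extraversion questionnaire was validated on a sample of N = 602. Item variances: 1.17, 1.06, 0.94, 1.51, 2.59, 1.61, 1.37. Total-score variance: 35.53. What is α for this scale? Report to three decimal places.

Σσᵢ² = 1.17 + 1.06 + 0.94 + 1.51 + 2.59 + 1.61 + 1.37 = 10.25
α = (k/(k−1))·(1 − Σσᵢ²/total variance) = (7/6)·(1 − 10.25/35.53) = 0.830

α = 0.830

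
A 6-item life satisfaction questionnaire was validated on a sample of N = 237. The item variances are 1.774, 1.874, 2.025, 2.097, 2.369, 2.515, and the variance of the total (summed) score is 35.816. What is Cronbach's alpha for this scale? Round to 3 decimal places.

Σσ²ᵢ = 1.774 + 1.874 + 2.025 + 2.097 + 2.369 + 2.515 = 12.654
α = (k/(k−1))·(1 − Σσ²ᵢ/σ²_total) = (6/5)·(1 − 12.654/35.816) = 0.776

Cronbach's alpha = 0.776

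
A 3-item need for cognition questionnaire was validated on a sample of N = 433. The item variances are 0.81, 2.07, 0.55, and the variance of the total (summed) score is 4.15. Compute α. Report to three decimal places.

α = 0.260

Σσᵢ² = 0.81 + 2.07 + 0.55 = 3.43
α = (k/(k−1))·(1 − Σσᵢ²/Var(T)) = (3/2)·(1 − 3.43/4.15) = 0.260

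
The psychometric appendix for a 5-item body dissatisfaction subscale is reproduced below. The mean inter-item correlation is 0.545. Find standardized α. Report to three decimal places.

α = 0.857

Standardized α = k·r̄ / (1 + (k−1)·r̄) = 5 × 0.545 / (1 + 4 × 0.545)
  = 2.7250 / 3.1800 = 0.857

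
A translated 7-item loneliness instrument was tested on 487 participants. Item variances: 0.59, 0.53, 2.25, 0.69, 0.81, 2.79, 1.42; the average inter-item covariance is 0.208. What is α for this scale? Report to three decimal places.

Σσ²ᵢ = 0.59 + 0.53 + 2.25 + 0.69 + 0.81 + 2.79 + 1.42 = 9.08
Sum of the 21 distinct covariances = 21 × 0.208 = 4.368
σ²_T = Σσ²ᵢ + 2·Σcov = 9.08 + 2 × 4.368 = 17.816
α = (7/6)·(1 − 9.08/17.816) = 0.572

α = 0.572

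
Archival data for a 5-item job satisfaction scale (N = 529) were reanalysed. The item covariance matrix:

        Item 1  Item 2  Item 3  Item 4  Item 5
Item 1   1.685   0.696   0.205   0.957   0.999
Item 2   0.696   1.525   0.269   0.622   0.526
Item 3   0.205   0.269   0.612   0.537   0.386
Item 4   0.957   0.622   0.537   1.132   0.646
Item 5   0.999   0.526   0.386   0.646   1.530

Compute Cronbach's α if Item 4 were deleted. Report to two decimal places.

Remaining items: Item 1, Item 2, Item 3, Item 5 (k = 4).
sum of item variances = 1.685 + 1.525 + 0.612 + 1.530 = 5.352
Var(T) = 5.352 + 2 × 3.081 = 11.514
α (item deleted) = (4/3)·(1 − 5.352/11.514) = 0.71

Cronbach's α = 0.71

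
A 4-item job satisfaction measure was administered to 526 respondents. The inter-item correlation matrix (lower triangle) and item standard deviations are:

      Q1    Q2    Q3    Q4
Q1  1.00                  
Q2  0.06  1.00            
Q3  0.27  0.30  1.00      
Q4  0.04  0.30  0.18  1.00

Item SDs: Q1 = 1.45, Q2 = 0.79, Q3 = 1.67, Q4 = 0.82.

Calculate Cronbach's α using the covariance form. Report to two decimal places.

Cronbach's α = 0.46

Σσ²ᵢ = 1.45² + 0.79² + 1.67² + 0.82² = 6.1879
Covariances σ_ij = r_ij · s_i · s_j:
  σ(Q1,Q2) = 0.06 × 1.45 × 0.79 = 0.0687
  σ(Q1,Q3) = 0.27 × 1.45 × 1.67 = 0.6538
  σ(Q1,Q4) = 0.04 × 1.45 × 0.82 = 0.0476
  σ(Q2,Q3) = 0.30 × 0.79 × 1.67 = 0.3958
  σ(Q2,Q4) = 0.30 × 0.79 × 0.82 = 0.1943
  σ(Q3,Q4) = 0.18 × 1.67 × 0.82 = 0.2465
σ²_T = Σσ²ᵢ + 2·Σσ_ij = 6.1879 + 2 × 1.6067 = 9.4013
α = (4/3)·(1 − 6.1879/9.4013) = 0.46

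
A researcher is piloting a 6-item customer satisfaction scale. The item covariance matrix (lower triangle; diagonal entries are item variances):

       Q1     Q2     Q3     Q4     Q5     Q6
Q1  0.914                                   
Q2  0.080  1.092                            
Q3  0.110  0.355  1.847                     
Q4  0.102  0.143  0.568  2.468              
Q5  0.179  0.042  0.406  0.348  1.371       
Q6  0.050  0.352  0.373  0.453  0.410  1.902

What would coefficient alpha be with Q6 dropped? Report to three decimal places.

α = 0.472

Remaining items: Q1, Q2, Q3, Q4, Q5 (k = 5).
Σσ²ᵢ = 0.914 + 1.092 + 1.847 + 2.468 + 1.371 = 7.692
total variance = 7.692 + 2 × 2.333 = 12.358
α (item deleted) = (5/4)·(1 − 7.692/12.358) = 0.472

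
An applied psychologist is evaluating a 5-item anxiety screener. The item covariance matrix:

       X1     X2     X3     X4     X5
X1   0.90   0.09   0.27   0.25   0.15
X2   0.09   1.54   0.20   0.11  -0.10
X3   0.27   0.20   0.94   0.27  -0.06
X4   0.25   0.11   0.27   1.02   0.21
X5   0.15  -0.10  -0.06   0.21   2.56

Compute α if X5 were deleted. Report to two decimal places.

Remaining items: X1, X2, X3, X4 (k = 4).
sum of item variances = 0.90 + 1.54 + 0.94 + 1.02 = 4.40
total variance = 4.40 + 2 × 1.19 = 6.78
α (item deleted) = (4/3)·(1 − 4.40/6.78) = 0.47

α = 0.47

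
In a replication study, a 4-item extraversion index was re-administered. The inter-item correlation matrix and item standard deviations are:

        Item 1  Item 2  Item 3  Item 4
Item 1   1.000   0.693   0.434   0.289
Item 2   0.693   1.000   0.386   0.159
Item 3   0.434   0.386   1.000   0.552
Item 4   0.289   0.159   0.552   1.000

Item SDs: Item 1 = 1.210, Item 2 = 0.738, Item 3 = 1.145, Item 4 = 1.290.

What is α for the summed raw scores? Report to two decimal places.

α = 0.72

Σσ²ᵢ = 1.210² + 0.738² + 1.145² + 1.290² = 4.9839
Covariances σ_ij = r_ij · s_i · s_j:
  σ(Item 1,Item 2) = 0.693 × 1.210 × 0.738 = 0.6188
  σ(Item 1,Item 3) = 0.434 × 1.210 × 1.145 = 0.6013
  σ(Item 1,Item 4) = 0.289 × 1.210 × 1.290 = 0.4511
  σ(Item 2,Item 3) = 0.386 × 0.738 × 1.145 = 0.3262
  σ(Item 2,Item 4) = 0.159 × 0.738 × 1.290 = 0.1514
  σ(Item 3,Item 4) = 0.552 × 1.145 × 1.290 = 0.8153
σ²_T = Σσ²ᵢ + 2·Σσ_ij = 4.9839 + 2 × 2.9641 = 10.9121
α = (4/3)·(1 − 4.9839/10.9121) = 0.72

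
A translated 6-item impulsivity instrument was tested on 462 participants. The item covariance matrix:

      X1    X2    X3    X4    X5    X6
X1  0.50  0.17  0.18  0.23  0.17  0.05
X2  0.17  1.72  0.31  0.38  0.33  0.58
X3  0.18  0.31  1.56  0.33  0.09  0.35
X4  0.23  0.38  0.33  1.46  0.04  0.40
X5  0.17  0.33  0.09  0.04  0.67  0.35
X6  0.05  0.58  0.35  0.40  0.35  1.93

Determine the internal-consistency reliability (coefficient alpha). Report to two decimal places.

ΣVar(i) = 0.50 + 1.72 + 1.56 + 1.46 + 0.67 + 1.93 = 7.84
Sum of off-diagonal covariances = 3.96
Var(T) = 7.84 + 2 × 3.96 = 15.76
α = (k/(k−1))·(1 − ΣVar(i)/Var(T)) = (6/5)·(1 − 7.84/15.76) = 0.60

α = 0.60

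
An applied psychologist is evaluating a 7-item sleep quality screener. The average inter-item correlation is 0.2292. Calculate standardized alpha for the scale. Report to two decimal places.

standardized alpha = 0.68

Standardized α = k·r̄ / (1 + (k−1)·r̄) = 7 × 0.2292 / (1 + 6 × 0.2292)
  = 1.6044 / 2.3752 = 0.68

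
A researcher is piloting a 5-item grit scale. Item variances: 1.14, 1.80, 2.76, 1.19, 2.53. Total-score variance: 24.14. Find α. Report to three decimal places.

α = 0.762

sum of item variances = 1.14 + 1.80 + 2.76 + 1.19 + 2.53 = 9.42
α = (k/(k−1))·(1 − sum of item variances/total variance) = (5/4)·(1 − 9.42/24.14) = 0.762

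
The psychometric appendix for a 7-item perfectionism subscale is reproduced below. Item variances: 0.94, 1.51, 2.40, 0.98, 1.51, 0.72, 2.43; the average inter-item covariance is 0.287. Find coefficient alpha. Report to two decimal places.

sum of item variances = 0.94 + 1.51 + 2.40 + 0.98 + 1.51 + 0.72 + 2.43 = 10.49
Sum of the 21 distinct covariances = 21 × 0.287 = 6.027
σ²_T = sum of item variances + 2·Σcov = 10.49 + 2 × 6.027 = 22.544
α = (7/6)·(1 − 10.49/22.544) = 0.62

coefficient alpha = 0.62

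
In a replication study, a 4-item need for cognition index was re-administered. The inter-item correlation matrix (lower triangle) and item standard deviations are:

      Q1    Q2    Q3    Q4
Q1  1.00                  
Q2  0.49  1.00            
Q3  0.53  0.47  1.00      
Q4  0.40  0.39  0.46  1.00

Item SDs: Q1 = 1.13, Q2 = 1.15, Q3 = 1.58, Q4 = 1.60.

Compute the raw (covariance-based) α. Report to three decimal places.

α = 0.758

Σσ²ᵢ = 1.13² + 1.15² + 1.58² + 1.60² = 7.6558
Covariances σ_ij = r_ij · s_i · s_j:
  σ(Q1,Q2) = 0.49 × 1.13 × 1.15 = 0.6368
  σ(Q1,Q3) = 0.53 × 1.13 × 1.58 = 0.9463
  σ(Q1,Q4) = 0.40 × 1.13 × 1.60 = 0.7232
  σ(Q2,Q3) = 0.47 × 1.15 × 1.58 = 0.8540
  σ(Q2,Q4) = 0.39 × 1.15 × 1.60 = 0.7176
  σ(Q3,Q4) = 0.46 × 1.58 × 1.60 = 1.1629
σ²_T = Σσ²ᵢ + 2·Σσ_ij = 7.6558 + 2 × 5.0408 = 17.7374
α = (4/3)·(1 − 7.6558/17.7374) = 0.758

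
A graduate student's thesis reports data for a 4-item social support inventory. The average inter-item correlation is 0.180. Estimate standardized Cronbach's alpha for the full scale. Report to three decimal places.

Standardized α = k·r̄ / (1 + (k−1)·r̄) = 4 × 0.180 / (1 + 3 × 0.180)
  = 0.7200 / 1.5400 = 0.468

α = 0.468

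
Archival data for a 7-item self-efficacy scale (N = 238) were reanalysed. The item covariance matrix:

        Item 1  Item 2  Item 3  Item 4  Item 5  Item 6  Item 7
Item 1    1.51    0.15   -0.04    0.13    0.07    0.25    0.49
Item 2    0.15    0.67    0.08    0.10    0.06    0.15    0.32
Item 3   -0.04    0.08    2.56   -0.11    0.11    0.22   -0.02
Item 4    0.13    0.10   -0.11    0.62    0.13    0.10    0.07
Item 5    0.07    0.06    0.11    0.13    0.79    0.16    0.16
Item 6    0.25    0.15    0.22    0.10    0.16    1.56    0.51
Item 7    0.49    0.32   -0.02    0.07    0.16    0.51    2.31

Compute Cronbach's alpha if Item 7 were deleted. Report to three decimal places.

α = 0.346

Remaining items: Item 1, Item 2, Item 3, Item 4, Item 5, Item 6 (k = 6).
Σσᵢ² = 1.51 + 0.67 + 2.56 + 0.62 + 0.79 + 1.56 = 7.71
σ²_total = 7.71 + 2 × 1.56 = 10.83
α (item deleted) = (6/5)·(1 − 7.71/10.83) = 0.346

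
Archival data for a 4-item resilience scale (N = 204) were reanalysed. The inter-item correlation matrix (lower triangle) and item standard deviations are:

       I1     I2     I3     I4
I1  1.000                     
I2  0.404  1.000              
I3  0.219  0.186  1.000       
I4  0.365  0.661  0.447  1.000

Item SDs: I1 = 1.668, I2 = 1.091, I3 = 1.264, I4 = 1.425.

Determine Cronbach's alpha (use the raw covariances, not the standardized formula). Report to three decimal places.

Σσ²ᵢ = 1.668² + 1.091² + 1.264² + 1.425² = 7.6008
Covariances σ_ij = r_ij · s_i · s_j:
  σ(I1,I2) = 0.404 × 1.668 × 1.091 = 0.7352
  σ(I1,I3) = 0.219 × 1.668 × 1.264 = 0.4617
  σ(I1,I4) = 0.365 × 1.668 × 1.425 = 0.8676
  σ(I2,I3) = 0.186 × 1.091 × 1.264 = 0.2565
  σ(I2,I4) = 0.661 × 1.091 × 1.425 = 1.0276
  σ(I3,I4) = 0.447 × 1.264 × 1.425 = 0.8051
σ²_T = Σσ²ᵢ + 2·Σσ_ij = 7.6008 + 2 × 4.1537 = 15.9082
α = (4/3)·(1 − 7.6008/15.9082) = 0.696

α = 0.696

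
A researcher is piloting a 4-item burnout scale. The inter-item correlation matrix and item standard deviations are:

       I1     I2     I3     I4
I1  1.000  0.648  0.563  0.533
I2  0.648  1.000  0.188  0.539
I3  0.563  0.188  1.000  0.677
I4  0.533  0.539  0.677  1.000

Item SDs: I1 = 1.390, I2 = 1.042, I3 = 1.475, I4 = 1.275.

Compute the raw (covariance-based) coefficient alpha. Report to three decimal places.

α = 0.812

Σσ²ᵢ = 1.390² + 1.042² + 1.475² + 1.275² = 6.8191
Covariances σ_ij = r_ij · s_i · s_j:
  σ(I1,I2) = 0.648 × 1.390 × 1.042 = 0.9386
  σ(I1,I3) = 0.563 × 1.390 × 1.475 = 1.1543
  σ(I1,I4) = 0.533 × 1.390 × 1.275 = 0.9446
  σ(I2,I3) = 0.188 × 1.042 × 1.475 = 0.2889
  σ(I2,I4) = 0.539 × 1.042 × 1.275 = 0.7161
  σ(I3,I4) = 0.677 × 1.475 × 1.275 = 1.2732
σ²_T = Σσ²ᵢ + 2·Σσ_ij = 6.8191 + 2 × 5.3157 = 17.4505
α = (4/3)·(1 − 6.8191/17.4505) = 0.812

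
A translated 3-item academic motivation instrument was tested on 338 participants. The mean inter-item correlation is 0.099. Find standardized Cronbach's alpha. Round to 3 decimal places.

α = 0.248

Standardized α = k·r̄ / (1 + (k−1)·r̄) = 3 × 0.099 / (1 + 2 × 0.099)
  = 0.2970 / 1.1980 = 0.248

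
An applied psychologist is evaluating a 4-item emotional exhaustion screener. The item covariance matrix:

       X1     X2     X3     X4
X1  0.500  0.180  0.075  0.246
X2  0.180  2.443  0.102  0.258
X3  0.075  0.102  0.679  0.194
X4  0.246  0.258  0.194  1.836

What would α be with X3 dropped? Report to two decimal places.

α = 0.33

Remaining items: X1, X2, X4 (k = 3).
sum of item variances = 0.500 + 2.443 + 1.836 = 4.779
σ²_total = 4.779 + 2 × 0.684 = 6.147
α (item deleted) = (3/2)·(1 − 4.779/6.147) = 0.33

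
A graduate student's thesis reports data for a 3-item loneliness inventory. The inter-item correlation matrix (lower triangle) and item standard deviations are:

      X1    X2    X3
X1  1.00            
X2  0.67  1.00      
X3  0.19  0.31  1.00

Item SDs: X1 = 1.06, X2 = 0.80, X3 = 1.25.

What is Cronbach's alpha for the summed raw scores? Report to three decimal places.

α = 0.607

Σσ²ᵢ = 1.06² + 0.80² + 1.25² = 3.3261
Covariances σ_ij = r_ij · s_i · s_j:
  σ(X1,X2) = 0.67 × 1.06 × 0.80 = 0.5682
  σ(X1,X3) = 0.19 × 1.06 × 1.25 = 0.2518
  σ(X2,X3) = 0.31 × 0.80 × 1.25 = 0.3100
σ²_T = Σσ²ᵢ + 2·Σσ_ij = 3.3261 + 2 × 1.1300 = 5.5861
α = (3/2)·(1 − 3.3261/5.5861) = 0.607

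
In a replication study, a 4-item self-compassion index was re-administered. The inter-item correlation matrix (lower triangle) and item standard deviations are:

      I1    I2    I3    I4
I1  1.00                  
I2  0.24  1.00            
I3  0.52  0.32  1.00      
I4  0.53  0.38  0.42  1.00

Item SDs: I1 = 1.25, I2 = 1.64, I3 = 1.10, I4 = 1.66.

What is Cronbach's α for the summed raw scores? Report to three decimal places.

Σσ²ᵢ = 1.25² + 1.64² + 1.10² + 1.66² = 8.2177
Covariances σ_ij = r_ij · s_i · s_j:
  σ(I1,I2) = 0.24 × 1.25 × 1.64 = 0.4920
  σ(I1,I3) = 0.52 × 1.25 × 1.10 = 0.7150
  σ(I1,I4) = 0.53 × 1.25 × 1.66 = 1.0998
  σ(I2,I3) = 0.32 × 1.64 × 1.10 = 0.5773
  σ(I2,I4) = 0.38 × 1.64 × 1.66 = 1.0345
  σ(I3,I4) = 0.42 × 1.10 × 1.66 = 0.7669
σ²_T = Σσ²ᵢ + 2·Σσ_ij = 8.2177 + 2 × 4.6855 = 17.5887
α = (4/3)·(1 − 8.2177/17.5887) = 0.710

Cronbach's α = 0.710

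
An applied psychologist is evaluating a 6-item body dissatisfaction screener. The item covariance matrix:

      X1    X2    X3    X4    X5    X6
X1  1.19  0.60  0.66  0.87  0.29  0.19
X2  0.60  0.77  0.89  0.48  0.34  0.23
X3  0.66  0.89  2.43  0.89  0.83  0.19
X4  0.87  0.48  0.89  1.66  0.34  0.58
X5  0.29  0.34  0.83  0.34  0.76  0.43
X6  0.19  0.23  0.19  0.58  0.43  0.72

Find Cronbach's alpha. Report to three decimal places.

Cronbach's alpha = 0.810

Σσ²ᵢ = 1.19 + 0.77 + 2.43 + 1.66 + 0.76 + 0.72 = 7.53
Sum of off-diagonal covariances = 7.81
σ²_T = 7.53 + 2 × 7.81 = 23.15
α = (k/(k−1))·(1 − Σσ²ᵢ/σ²_T) = (6/5)·(1 − 7.53/23.15) = 0.810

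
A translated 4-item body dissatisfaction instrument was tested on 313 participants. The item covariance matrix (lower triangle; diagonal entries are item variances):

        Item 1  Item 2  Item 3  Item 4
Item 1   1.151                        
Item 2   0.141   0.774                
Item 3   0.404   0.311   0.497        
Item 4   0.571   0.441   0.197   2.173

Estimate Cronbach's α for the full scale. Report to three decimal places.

sum of item variances = 1.151 + 0.774 + 0.497 + 2.173 = 4.595
Sum of off-diagonal covariances = 2.065
total variance = 4.595 + 2 × 2.065 = 8.725
α = (k/(k−1))·(1 − sum of item variances/total variance) = (4/3)·(1 − 4.595/8.725) = 0.631

α = 0.631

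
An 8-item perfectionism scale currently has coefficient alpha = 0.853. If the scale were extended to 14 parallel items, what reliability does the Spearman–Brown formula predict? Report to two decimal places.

Length factor m = 14/8 = 1.7500
α' = m·α / (1 + (m−1)·α)
   = 14/8 × 0.853 / (1 + (14/8 − 1) × 0.853)
   = 1.4928 / 1.6398 = 0.91

predicted reliability = 0.91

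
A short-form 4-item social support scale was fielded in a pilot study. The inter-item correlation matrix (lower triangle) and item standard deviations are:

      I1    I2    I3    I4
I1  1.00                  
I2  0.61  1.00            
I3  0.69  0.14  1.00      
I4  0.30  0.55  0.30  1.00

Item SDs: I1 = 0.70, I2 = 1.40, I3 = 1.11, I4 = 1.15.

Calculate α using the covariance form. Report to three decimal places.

α = 0.711

Σσ²ᵢ = 0.70² + 1.40² + 1.11² + 1.15² = 5.0046
Covariances σ_ij = r_ij · s_i · s_j:
  σ(I1,I2) = 0.61 × 0.70 × 1.40 = 0.5978
  σ(I1,I3) = 0.69 × 0.70 × 1.11 = 0.5361
  σ(I1,I4) = 0.30 × 0.70 × 1.15 = 0.2415
  σ(I2,I3) = 0.14 × 1.40 × 1.11 = 0.2176
  σ(I2,I4) = 0.55 × 1.40 × 1.15 = 0.8855
  σ(I3,I4) = 0.30 × 1.11 × 1.15 = 0.3830
σ²_T = Σσ²ᵢ + 2·Σσ_ij = 5.0046 + 2 × 2.8615 = 10.7276
α = (4/3)·(1 − 5.0046/10.7276) = 0.711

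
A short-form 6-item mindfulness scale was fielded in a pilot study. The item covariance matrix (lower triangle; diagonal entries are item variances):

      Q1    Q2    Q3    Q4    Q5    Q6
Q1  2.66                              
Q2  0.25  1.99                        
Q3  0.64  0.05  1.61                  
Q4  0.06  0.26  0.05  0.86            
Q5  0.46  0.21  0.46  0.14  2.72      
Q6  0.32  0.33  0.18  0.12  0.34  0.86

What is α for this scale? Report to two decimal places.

α = 0.50

Σσᵢ² = 2.66 + 1.99 + 1.61 + 0.86 + 2.72 + 0.86 = 10.70
Σ_{i<j} σ_ij = 3.87
σ²_T = 10.70 + 2 × 3.87 = 18.44
α = (k/(k−1))·(1 − Σσᵢ²/σ²_T) = (6/5)·(1 − 10.70/18.44) = 0.50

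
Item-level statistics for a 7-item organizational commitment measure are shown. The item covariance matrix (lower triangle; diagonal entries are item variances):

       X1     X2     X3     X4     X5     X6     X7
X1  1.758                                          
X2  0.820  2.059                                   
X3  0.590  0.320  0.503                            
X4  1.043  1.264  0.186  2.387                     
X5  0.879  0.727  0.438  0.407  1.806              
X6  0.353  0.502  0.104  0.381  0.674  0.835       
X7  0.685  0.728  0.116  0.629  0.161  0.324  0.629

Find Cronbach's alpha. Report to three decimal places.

Σσᵢ² = 1.758 + 2.059 + 0.503 + 2.387 + 1.806 + 0.835 + 0.629 = 9.977
Sum of the distinct covariances = 11.331
Var(T) = 9.977 + 2 × 11.331 = 32.639
α = (k/(k−1))·(1 − Σσᵢ²/Var(T)) = (7/6)·(1 − 9.977/32.639) = 0.810

Cronbach's alpha = 0.810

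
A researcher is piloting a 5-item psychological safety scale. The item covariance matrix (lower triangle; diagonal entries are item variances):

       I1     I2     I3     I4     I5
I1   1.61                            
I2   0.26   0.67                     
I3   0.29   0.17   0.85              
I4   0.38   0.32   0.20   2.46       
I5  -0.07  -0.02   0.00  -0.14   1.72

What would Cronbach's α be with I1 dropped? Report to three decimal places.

Remaining items: I2, I3, I4, I5 (k = 4).
Σσᵢ² = 0.67 + 0.85 + 2.46 + 1.72 = 5.70
σ²_total = 5.70 + 2 × 0.53 = 6.76
α (item deleted) = (4/3)·(1 − 5.70/6.76) = 0.209

Cronbach's α = 0.209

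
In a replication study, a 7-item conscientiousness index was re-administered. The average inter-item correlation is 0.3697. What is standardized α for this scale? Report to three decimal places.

Standardized α = k·r̄ / (1 + (k−1)·r̄) = 7 × 0.3697 / (1 + 6 × 0.3697)
  = 2.5879 / 3.2182 = 0.804

α = 0.804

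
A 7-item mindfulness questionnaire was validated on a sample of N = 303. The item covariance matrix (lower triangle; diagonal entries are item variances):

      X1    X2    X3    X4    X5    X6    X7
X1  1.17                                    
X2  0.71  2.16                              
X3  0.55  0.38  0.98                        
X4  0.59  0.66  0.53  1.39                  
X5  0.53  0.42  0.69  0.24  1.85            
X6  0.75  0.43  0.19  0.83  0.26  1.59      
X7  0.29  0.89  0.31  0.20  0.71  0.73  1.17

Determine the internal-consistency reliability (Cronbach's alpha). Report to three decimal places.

Cronbach's alpha = 0.792

sum of item variances = 1.17 + 2.16 + 0.98 + 1.39 + 1.85 + 1.59 + 1.17 = 10.31
Sum of off-diagonal covariances = 10.89
total variance = 10.31 + 2 × 10.89 = 32.09
α = (k/(k−1))·(1 − sum of item variances/total variance) = (7/6)·(1 − 10.31/32.09) = 0.792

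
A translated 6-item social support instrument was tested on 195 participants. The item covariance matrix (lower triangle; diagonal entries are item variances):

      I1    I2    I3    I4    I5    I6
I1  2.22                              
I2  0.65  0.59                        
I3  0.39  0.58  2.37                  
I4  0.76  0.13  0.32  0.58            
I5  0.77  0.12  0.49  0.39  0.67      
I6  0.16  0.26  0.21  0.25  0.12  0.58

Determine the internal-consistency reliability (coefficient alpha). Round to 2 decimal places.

α = 0.74

Σσᵢ² = 2.22 + 0.59 + 2.37 + 0.58 + 0.67 + 0.58 = 7.01
Σ_{i<j} σ_ij = 5.60
Var(T) = 7.01 + 2 × 5.60 = 18.21
α = (k/(k−1))·(1 − Σσᵢ²/Var(T)) = (6/5)·(1 − 7.01/18.21) = 0.74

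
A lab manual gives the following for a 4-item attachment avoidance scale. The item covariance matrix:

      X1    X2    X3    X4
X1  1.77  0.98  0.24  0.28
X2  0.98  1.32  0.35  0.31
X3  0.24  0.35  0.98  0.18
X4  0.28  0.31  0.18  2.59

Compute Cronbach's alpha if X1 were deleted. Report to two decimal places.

Cronbach's alpha = 0.38

Remaining items: X2, X3, X4 (k = 3).
Σσ²ᵢ = 1.32 + 0.98 + 2.59 = 4.89
Var(T) = 4.89 + 2 × 0.84 = 6.57
α (item deleted) = (3/2)·(1 − 4.89/6.57) = 0.38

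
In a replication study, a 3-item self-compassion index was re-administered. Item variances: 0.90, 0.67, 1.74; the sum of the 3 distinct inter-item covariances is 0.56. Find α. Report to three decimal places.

ΣVar(i) = 0.90 + 0.67 + 1.74 = 3.31
Sum of distinct covariances = 0.56
Var(T) = ΣVar(i) + 2·Σcov = 3.31 + 2 × 0.56 = 4.43
α = (3/2)·(1 − 3.31/4.43) = 0.379

α = 0.379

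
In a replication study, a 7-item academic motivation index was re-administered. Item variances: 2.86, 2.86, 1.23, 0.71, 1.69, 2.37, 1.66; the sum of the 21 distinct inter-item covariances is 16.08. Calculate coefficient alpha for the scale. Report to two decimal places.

sum of item variances = 2.86 + 2.86 + 1.23 + 0.71 + 1.69 + 2.37 + 1.66 = 13.38
Sum of distinct covariances = 16.08
σ²_T = sum of item variances + 2·Σcov = 13.38 + 2 × 16.08 = 45.54
α = (7/6)·(1 − 13.38/45.54) = 0.82

α = 0.82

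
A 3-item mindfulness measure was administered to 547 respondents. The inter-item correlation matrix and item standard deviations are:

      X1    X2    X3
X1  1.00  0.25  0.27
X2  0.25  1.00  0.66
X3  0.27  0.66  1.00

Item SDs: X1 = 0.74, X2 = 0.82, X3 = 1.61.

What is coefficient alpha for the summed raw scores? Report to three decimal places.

coefficient alpha = 0.620

Σσ²ᵢ = 0.74² + 0.82² + 1.61² = 3.8121
Covariances σ_ij = r_ij · s_i · s_j:
  σ(X1,X2) = 0.25 × 0.74 × 0.82 = 0.1517
  σ(X1,X3) = 0.27 × 0.74 × 1.61 = 0.3217
  σ(X2,X3) = 0.66 × 0.82 × 1.61 = 0.8713
σ²_T = Σσ²ᵢ + 2·Σσ_ij = 3.8121 + 2 × 1.3447 = 6.5015
α = (3/2)·(1 − 3.8121/6.5015) = 0.620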